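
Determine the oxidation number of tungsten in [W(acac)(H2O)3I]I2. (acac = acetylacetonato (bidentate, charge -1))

+4

2 iodide outside the brackets (-1 each) → the complex ion is 2+.
Ligand charges: 1×acac = -1; 1×I = -1; 3×H2O neutral; sum -2.
W + (-2) = 2+ ⇒ W is +4.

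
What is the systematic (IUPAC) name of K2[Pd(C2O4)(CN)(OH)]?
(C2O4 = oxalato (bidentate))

potassium cyanohydroxooxalatopalladate(II)

The 2 potassium counter-ions carry a total charge of +2, so each complex ion is 2−.
Ligand charges: 1×cyano (-1 each), 1×oxalato (-2 each), 1×hydroxo (-1 each); total -4. So Pd + (-4) = 2−, giving Pd = +2.
The complex ion is anionic, so palladium takes the -ate form palladate(II).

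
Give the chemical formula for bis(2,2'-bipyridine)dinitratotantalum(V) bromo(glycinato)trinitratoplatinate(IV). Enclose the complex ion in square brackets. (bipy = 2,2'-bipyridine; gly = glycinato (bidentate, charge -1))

[Ta(bipy)2(NO3)2][PtBr(gly)(NO3)3]3

Cation [Ta…]: ligand charges -2, Ta(V) ⇒ ion charge 3+.
Anion [Pt…]: ligand charges -5, Pt(IV) ⇒ ion charge 1−.
One 3+ cation requires 3 of the 1− anion.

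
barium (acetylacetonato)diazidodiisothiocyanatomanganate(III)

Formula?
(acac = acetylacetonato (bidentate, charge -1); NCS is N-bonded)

Ligands: 1 acetylacetonato (acac, -1), 2 isothiocyanato (NCS, -1), 2 azido (N3, -1). Ligand charge sum = -5.
With Mn in oxidation state +3, the complex ion is [Mn...]^2−.
Charge balance with barium (+2) requires 1 complex ion per 1 barium.

Ba[Mn(acac)(N3)2(NCS)2]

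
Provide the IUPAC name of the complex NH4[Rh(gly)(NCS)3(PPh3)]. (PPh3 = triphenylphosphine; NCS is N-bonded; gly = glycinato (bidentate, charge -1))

ammonium (glycinato)triisothiocyanato(triphenylphosphine)rhodate(III)

The 1 ammonium counter-ion carries a total charge of +1, so each complex ion is 1−.
Ligand charges: 1×triphenylphosphine (neutral), 3×isothiocyanato (-1 each), 1×glycinato (-1 each); total -4. So Rh + (-4) = 1−, giving Rh = +3.
Ligands are named alphabetically: glycinato before isothiocyanato before triphenylphosphine.
The complex ion is anionic, so rhodium takes the -ate form rhodate(III).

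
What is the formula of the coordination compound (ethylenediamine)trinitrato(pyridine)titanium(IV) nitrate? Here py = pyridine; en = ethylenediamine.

Ligands: 1 pyridine (py, neutral), 3 nitrato (NO3, -1), 1 ethylenediamine (en, neutral). Ligand charge sum = -3.
With Ti in oxidation state +4, the complex ion is [Ti...]^1+.
Charge balance with nitrate (-1) requires 1 complex ion per 1 nitrate.

[Ti(en)(NO3)3(py)]NO3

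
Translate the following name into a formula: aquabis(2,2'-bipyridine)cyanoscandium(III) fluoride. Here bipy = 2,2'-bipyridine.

Ligands: 2 2,2'-bipyridine (bipy, neutral), 1 cyano (CN, -1), 1 aqua (H2O, neutral). Ligand charge sum = -1.
Charge balance with fluoride (-1) requires 1 complex ion per 2 fluoride.

[Sc(bipy)2(CN)(H2O)]F2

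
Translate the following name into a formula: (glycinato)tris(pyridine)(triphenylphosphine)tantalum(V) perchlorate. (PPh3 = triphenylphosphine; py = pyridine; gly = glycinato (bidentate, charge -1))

Ligands: 1 triphenylphosphine (PPh3, neutral), 3 pyridine (py, neutral), 1 glycinato (gly, -1). Ligand charge sum = -1.
With Ta in oxidation state +5, the complex ion is [Ta...]^4+.
Charge balance with perchlorate (-1) requires 1 complex ion per 4 perchlorate.

[Ta(gly)(PPh3)(py)3](ClO4)4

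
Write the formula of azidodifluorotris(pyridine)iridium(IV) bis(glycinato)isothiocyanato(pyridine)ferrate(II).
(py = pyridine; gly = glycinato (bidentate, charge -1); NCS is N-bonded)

Cation [Ir…]: ligand charges -3, Ir(IV) ⇒ ion charge 1+.
Anion [Fe…]: ligand charges -3, Fe(II) ⇒ ion charge 1−.
One 1+ cation balances one 1− anion.

[IrF2(N3)(py)3][Fe(gly)2(NCS)(py)]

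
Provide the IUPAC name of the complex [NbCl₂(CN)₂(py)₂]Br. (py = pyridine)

dichlorodicyanobis(pyridine)niobium(V) bromide

The 1 bromide counter-ion carries a total charge of -1, so each complex ion is 1+.
Ligand charges: 2×chloro (-1 each), 2×pyridine (neutral), 2×cyano (-1 each); total -4. So Nb + (-4) = 1+, giving Nb = +5.
Ligands are named alphabetically: chloro before cyano before pyridine.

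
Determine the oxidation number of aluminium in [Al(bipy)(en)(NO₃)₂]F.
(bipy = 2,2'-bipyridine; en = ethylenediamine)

1 fluoride outside the brackets (-1 each) → the complex ion is 1+.
Ligand charges: 1×bipy neutral; 1×en neutral; 2×NO3 = -2; sum -2.
Al + (-2) = 1+ ⇒ Al is +3.

+3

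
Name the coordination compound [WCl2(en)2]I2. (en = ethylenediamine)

dichlorobis(ethylenediamine)tungsten(IV) iodide

The 2 iodide counter-ions carry a total charge of -2, so each complex ion is 2+.
Ligand charges: 2×chloro (-1 each), 2×ethylenediamine (neutral); total -2. So W + (-2) = 2+, giving W = +4.
Ligands are named alphabetically: chloro before ethylenediamine.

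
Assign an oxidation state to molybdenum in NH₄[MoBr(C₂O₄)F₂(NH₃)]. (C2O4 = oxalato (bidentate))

+4

1 ammonium outside the brackets (+1 each) → the complex ion is 1−.
Ligand charges: 2×F = -2; 1×NH3 neutral; 1×Br = -1; 1×C2O4 = -2; sum -5.
Mo + (-5) = 1− ⇒ Mo is +4.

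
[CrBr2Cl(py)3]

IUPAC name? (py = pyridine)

There is no counter-ion, so the complex is neutral overall.
Ligand charges: 1×chloro (-1 each), 3×pyridine (neutral), 2×bromo (-1 each); total -3. So Cr + (-3) = 0, giving Cr = +3.
Ligands are named alphabetically: bromo before chloro before pyridine.

dibromochlorotris(pyridine)chromium(III)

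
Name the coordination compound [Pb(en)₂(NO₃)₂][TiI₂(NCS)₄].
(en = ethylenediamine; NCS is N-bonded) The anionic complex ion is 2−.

Both ions are complex: the cation is named first with the plain metal name, the anion second with the -ate form; each ion's ligands are alphabetised independently.
The complex anion is given as 2−; its ligand charges sum to -6, so Ti = +4.
A 1:1 salt means the cation carries the equal and opposite charge, 2+.
Cation: ligand charges sum to -2; for the ion to be 2+, Pb = +4.

bis(ethylenediamine)dinitratolead(IV) diiodotetraisothiocyanatotitanate(IV)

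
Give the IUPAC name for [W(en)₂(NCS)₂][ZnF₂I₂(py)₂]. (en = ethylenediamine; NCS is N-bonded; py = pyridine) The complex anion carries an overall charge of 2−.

bis(ethylenediamine)diisothiocyanatotungsten(IV) difluorodiiodobis(pyridine)zincate(II)

Both ions are complex: the cation is named first with the plain metal name, the anion second with the -ate form; each ion's ligands are alphabetised independently.
The complex anion is given as 2−; its ligand charges sum to -4, so Zn = +2.
A 1:1 salt means the cation carries the equal and opposite charge, 2+.
Cation: ligand charges sum to -2; for the ion to be 2+, W = +4.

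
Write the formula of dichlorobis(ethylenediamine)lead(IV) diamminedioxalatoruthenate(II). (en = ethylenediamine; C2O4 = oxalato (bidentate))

[PbCl2(en)2][Ru(C2O4)2(NH3)2]

Cation [Pb…]: ligand charges -2, Pb(IV) ⇒ ion charge 2+.
Anion [Ru…]: ligand charges -4, Ru(II) ⇒ ion charge 2−.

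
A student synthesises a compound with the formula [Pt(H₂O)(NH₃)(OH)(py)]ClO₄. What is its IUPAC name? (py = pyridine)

ammineaquahydroxo(pyridine)platinum(II) perchlorate

The 1 perchlorate counter-ion carries a total charge of -1, so each complex ion is 1+.
Ligand charges: 1×hydroxo (-1 each), 1×pyridine (neutral), 1×ammine (neutral), 1×aqua (neutral); total -1. So Pt + (-1) = 1+, giving Pt = +2.
Ligands are named alphabetically: ammine before aqua before hydroxo before pyridine.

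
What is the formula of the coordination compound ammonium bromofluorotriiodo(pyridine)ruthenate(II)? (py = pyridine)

Ligands: 3 iodo (I, -1), 1 fluoro (F, -1), 1 pyridine (py, neutral), 1 bromo (Br, -1). Ligand charge sum = -5.
Charge balance with ammonium (+1) requires 1 complex ion per 3 ammonium.

(NH4)3[RuBrFI3(py)]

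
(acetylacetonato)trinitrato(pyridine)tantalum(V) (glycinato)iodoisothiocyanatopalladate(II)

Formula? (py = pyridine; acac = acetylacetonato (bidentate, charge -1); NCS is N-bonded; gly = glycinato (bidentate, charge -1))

[Ta(acac)(NO3)3(py)][Pd(gly)I(NCS)]

Cation [Ta…]: ligand charges -4, Ta(V) ⇒ ion charge 1+.
Anion [Pd…]: ligand charges -3, Pd(II) ⇒ ion charge 1−.
One 1+ cation balances one 1− anion.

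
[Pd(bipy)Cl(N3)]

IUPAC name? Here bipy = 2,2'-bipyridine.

There is no counter-ion, so the complex is neutral overall.
Ligand charges: 1×chloro (-1 each), 1×2,2'-bipyridine (neutral), 1×azido (-1 each); total -2. So Pd + (-2) = 0, giving Pd = +2.
Ligands are named alphabetically: azido before bipyridine before chloro.

azido(2,2'-bipyridine)chloropalladium(II)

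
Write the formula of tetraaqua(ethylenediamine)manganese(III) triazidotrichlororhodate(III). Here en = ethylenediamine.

[Mn(en)(H2O)4][RhCl3(N3)3]

Cation [Mn…]: ligand charges 0, Mn(III) ⇒ ion charge 3+.
Anion [Rh…]: ligand charges -6, Rh(III) ⇒ ion charge 3−.
One 3+ cation balances one 3− anion.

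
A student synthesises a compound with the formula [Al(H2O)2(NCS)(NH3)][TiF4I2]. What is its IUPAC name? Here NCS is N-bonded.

Aluminium is always +3 in its complexes; the cation's ligand charges sum to -1, so the complex cation is 2+.
A 1:1 salt means the anion carries the equal and opposite charge, 2−.
Anion: ligand charges sum to -6; for the ion to be 2−, Ti = +4.

amminediaquaisothiocyanatoaluminium(III) tetrafluorodiiodotitanate(IV)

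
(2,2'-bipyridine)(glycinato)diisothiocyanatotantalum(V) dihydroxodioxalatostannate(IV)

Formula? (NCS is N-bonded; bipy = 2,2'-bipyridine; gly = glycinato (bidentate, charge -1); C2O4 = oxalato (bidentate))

[Ta(bipy)(gly)(NCS)2][Sn(C2O4)2(OH)2]

Cation [Ta…]: ligand charges -3, Ta(V) ⇒ ion charge 2+.
Anion [Sn…]: ligand charges -6, Sn(IV) ⇒ ion charge 2−.
One 2+ cation balances one 2− anion.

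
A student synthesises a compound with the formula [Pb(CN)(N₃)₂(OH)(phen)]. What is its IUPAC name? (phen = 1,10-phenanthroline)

diazidocyanohydroxo(1,10-phenanthroline)lead(IV)

There is no counter-ion, so the complex is neutral overall.
Ligand charges: 1×1,10-phenanthroline (neutral), 1×cyano (-1 each), 1×hydroxo (-1 each), 2×azido (-1 each); total -4. So Pb + (-4) = 0, giving Pb = +4.
Ligands are named alphabetically: azido before cyano before hydroxo before phenanthroline.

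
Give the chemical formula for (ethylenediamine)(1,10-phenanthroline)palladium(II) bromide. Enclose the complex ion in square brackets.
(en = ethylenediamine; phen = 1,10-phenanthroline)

Ligands: 1 ethylenediamine (en, neutral), 1 1,10-phenanthroline (phen, neutral). Ligand charge sum = 0.
With Pd in oxidation state +2, the complex ion is [Pd...]^2+.
Charge balance with bromide (-1) requires 1 complex ion per 2 bromide.

[Pd(en)(phen)]Br2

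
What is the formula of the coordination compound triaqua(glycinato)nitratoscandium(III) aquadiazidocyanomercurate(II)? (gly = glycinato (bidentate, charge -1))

[Sc(gly)(H2O)3(NO3)][Hg(CN)(H2O)(N3)2]

Cation [Sc…]: ligand charges -2, Sc(III) ⇒ ion charge 1+.
Anion [Hg…]: ligand charges -3, Hg(II) ⇒ ion charge 1−.
One 1+ cation balances one 1− anion.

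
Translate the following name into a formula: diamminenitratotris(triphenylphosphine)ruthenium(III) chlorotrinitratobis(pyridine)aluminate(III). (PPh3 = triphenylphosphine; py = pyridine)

Cation [Ru…]: ligand charges -1, Ru(III) ⇒ ion charge 2+.
Anion [Al…]: ligand charges -4, Al(III) ⇒ ion charge 1−.
One 2+ cation requires 2 of the 1− anion.

[Ru(NH3)2(NO3)(PPh3)3][AlCl(NO3)3(py)2]2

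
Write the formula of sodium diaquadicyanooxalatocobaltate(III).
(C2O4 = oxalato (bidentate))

Na[Co(C2O4)(CN)2(H2O)2]

Ligands: 2 cyano (CN, -1), 1 oxalato (C2O4, -2), 2 aqua (H2O, neutral). Ligand charge sum = -4.
With Co in oxidation state +3, the complex ion is [Co...]^1−.
Charge balance with sodium (+1) requires 1 complex ion per 1 sodium.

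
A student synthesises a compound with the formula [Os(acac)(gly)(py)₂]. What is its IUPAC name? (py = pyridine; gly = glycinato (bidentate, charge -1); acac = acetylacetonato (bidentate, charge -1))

(acetylacetonato)(glycinato)bis(pyridine)osmium(II)

There is no counter-ion, so the complex is neutral overall.
Ligand charges: 2×pyridine (neutral), 1×glycinato (-1 each), 1×acetylacetonato (-1 each); total -2. So Os + (-2) = 0, giving Os = +2.
Ligands are named alphabetically: acetylacetonato before glycinato before pyridine.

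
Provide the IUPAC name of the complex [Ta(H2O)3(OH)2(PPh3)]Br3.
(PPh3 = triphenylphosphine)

triaquadihydroxo(triphenylphosphine)tantalum(V) bromide

The 3 bromide counter-ions carry a total charge of -3, so each complex ion is 3+.
Ligand charges: 2×hydroxo (-1 each), 1×triphenylphosphine (neutral), 3×aqua (neutral); total -2. So Ta + (-2) = 3+, giving Ta = +5.
Ligands are named alphabetically: aqua before hydroxo before triphenylphosphine.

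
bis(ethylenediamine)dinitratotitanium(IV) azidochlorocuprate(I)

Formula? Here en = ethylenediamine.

[Ti(en)2(NO3)2][CuCl(N3)]2

Cation [Ti…]: ligand charges -2, Ti(IV) ⇒ ion charge 2+.
Anion [Cu…]: ligand charges -2, Cu(I) ⇒ ion charge 1−.
One 2+ cation requires 2 of the 1− anion.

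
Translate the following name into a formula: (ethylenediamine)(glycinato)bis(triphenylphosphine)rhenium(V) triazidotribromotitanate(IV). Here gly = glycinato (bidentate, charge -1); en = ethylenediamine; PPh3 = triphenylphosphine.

Cation [Re…]: ligand charges -1, Re(V) ⇒ ion charge 4+.
Anion [Ti…]: ligand charges -6, Ti(IV) ⇒ ion charge 2−.
One 4+ cation requires 2 of the 2− anion.

[Re(en)(gly)(PPh3)2][TiBr3(N3)3]2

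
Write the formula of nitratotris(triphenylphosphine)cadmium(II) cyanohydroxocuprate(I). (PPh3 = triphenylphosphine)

Cation [Cd…]: ligand charges -1, Cd(II) ⇒ ion charge 1+.
Anion [Cu…]: ligand charges -2, Cu(I) ⇒ ion charge 1−.
One 1+ cation balances one 1− anion.

[Cd(NO3)(PPh3)3][Cu(CN)(OH)]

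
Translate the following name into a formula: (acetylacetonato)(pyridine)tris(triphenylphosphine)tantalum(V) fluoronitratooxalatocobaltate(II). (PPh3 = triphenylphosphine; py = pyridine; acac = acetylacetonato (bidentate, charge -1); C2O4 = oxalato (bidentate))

Cation [Ta…]: ligand charges -1, Ta(V) ⇒ ion charge 4+.
Anion [Co…]: ligand charges -4, Co(II) ⇒ ion charge 2−.

[Ta(acac)(PPh3)3(py)][Co(C2O4)F(NO3)]2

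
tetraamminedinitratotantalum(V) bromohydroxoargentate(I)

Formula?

[Ta(NH3)4(NO3)2][AgBr(OH)]3

Cation [Ta…]: ligand charges -2, Ta(V) ⇒ ion charge 3+.
Anion [Ag…]: ligand charges -2, Ag(I) ⇒ ion charge 1−.
One 3+ cation requires 3 of the 1− anion.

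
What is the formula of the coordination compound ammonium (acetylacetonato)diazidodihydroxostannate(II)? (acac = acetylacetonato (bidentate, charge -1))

Ligands: 2 azido (N3, -1), 2 hydroxo (OH, -1), 1 acetylacetonato (acac, -1). Ligand charge sum = -5.
With Sn in oxidation state +2, the complex ion is [Sn...]^3−.
Charge balance with ammonium (+1) requires 1 complex ion per 3 ammonium.

(NH4)3[Sn(acac)(N3)2(OH)2]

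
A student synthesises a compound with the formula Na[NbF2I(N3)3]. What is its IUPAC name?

The 1 sodium counter-ion carries a total charge of +1, so each complex ion is 1−.
Ligand charges: 1×iodo (-1 each), 2×fluoro (-1 each), 3×azido (-1 each); total -6. So Nb + (-6) = 1−, giving Nb = +5.
Ligands are named alphabetically: azido before fluoro before iodo.
The complex ion is anionic, so niobium takes the -ate form niobate(V).

sodium triazidodifluoroiodoniobate(V)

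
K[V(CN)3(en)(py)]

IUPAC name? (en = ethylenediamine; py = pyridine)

The 1 potassium counter-ion carries a total charge of +1, so each complex ion is 1−.
Ligand charges: 1×ethylenediamine (neutral), 1×pyridine (neutral), 3×cyano (-1 each); total -3. So V + (-3) = 1−, giving V = +2.
The complex ion is anionic, so vanadium takes the -ate form vanadate(II).

potassium tricyano(ethylenediamine)(pyridine)vanadate(II)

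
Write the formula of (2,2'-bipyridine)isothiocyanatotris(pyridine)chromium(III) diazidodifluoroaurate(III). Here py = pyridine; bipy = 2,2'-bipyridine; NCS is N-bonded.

[Cr(bipy)(NCS)(py)3][AuF2(N3)2]2

Cation [Cr…]: ligand charges -1, Cr(III) ⇒ ion charge 2+.
Anion [Au…]: ligand charges -4, Au(III) ⇒ ion charge 1−.
One 2+ cation requires 2 of the 1− anion.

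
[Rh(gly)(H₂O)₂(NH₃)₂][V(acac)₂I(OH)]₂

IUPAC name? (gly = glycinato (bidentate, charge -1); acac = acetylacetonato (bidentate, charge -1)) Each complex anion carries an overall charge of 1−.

The complex anion is given as 1−; its ligand charges sum to -4, so V = +3.
With 2 anions per cation, the cation must be 2×1 = 2+.
Cation: ligand charges sum to -1; for the ion to be 2+, Rh = +3.

diamminediaqua(glycinato)rhodium(III) bis(acetylacetonato)hydroxoiodovanadate(III)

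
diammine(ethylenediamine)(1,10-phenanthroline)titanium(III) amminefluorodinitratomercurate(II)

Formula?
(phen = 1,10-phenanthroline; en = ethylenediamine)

Cation [Ti…]: ligand charges 0, Ti(III) ⇒ ion charge 3+.
Anion [Hg…]: ligand charges -3, Hg(II) ⇒ ion charge 1−.

[Ti(en)(NH3)2(phen)][HgF(NH3)(NO3)2]3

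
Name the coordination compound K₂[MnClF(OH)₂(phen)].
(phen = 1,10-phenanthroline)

potassium chlorofluorodihydroxo(1,10-phenanthroline)manganate(II)

The 2 potassium counter-ions carry a total charge of +2, so each complex ion is 2−.
Ligand charges: 1×1,10-phenanthroline (neutral), 2×hydroxo (-1 each), 1×chloro (-1 each), 1×fluoro (-1 each); total -4. So Mn + (-4) = 2−, giving Mn = +2.
The complex ion is anionic, so manganese takes the -ate form manganate(II).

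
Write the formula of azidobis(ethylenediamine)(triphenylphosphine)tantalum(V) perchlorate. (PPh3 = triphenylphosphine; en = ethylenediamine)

[Ta(en)2(N3)(PPh3)](ClO4)4

Ligands: 1 triphenylphosphine (PPh3, neutral), 2 ethylenediamine (en, neutral), 1 azido (N3, -1). Ligand charge sum = -1.
With Ta in oxidation state +5, the complex ion is [Ta...]^4+.
Charge balance with perchlorate (-1) requires 1 complex ion per 4 perchlorate.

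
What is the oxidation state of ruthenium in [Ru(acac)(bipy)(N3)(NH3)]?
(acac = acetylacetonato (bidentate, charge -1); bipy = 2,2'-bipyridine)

No counter-ion: the bracketed complex is neutral.
Ligand charges: 1×N3 = -1; 1×acac = -1; 1×bipy neutral; 1×NH3 neutral; sum -2.
Ru + (-2) = 0 ⇒ Ru is +2.

+2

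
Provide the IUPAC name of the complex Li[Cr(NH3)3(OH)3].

The 1 lithium counter-ion carries a total charge of +1, so each complex ion is 1−.
Ligand charges: 3×hydroxo (-1 each), 3×ammine (neutral); total -3. So Cr + (-3) = 1−, giving Cr = +2.
The complex ion is anionic, so chromium takes the -ate form chromate(II).

lithium triamminetrihydroxochromate(II)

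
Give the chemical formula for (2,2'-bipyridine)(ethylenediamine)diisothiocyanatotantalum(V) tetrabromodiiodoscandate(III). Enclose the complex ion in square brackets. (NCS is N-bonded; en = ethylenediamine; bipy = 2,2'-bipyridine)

Cation [Ta…]: ligand charges -2, Ta(V) ⇒ ion charge 3+.
Anion [Sc…]: ligand charges -6, Sc(III) ⇒ ion charge 3−.

[Ta(bipy)(en)(NCS)2][ScBr4I2]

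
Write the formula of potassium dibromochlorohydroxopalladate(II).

Ligands: 1 chloro (Cl, -1), 1 hydroxo (OH, -1), 2 bromo (Br, -1). Ligand charge sum = -4.
Charge balance with potassium (+1) requires 1 complex ion per 2 potassium.

K2[PdBr2Cl(OH)]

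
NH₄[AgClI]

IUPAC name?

The 1 ammonium counter-ion carries a total charge of +1, so each complex ion is 1−.
Ligand charges: 1×iodo (-1 each), 1×chloro (-1 each); total -2. So Ag + (-2) = 1−, giving Ag = +1.
Ligands are named alphabetically: chloro before iodo.
The complex ion is anionic, so silver takes the -ate form argentate(I).

ammonium chloroiodoargentate(I)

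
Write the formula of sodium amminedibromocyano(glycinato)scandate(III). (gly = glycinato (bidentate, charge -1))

Ligands: 2 bromo (Br, -1), 1 cyano (CN, -1), 1 glycinato (gly, -1), 1 ammine (NH3, neutral). Ligand charge sum = -4.
With Sc in oxidation state +3, the complex ion is [Sc...]^1−.
Charge balance with sodium (+1) requires 1 complex ion per 1 sodium.

Na[ScBr2(CN)(gly)(NH3)]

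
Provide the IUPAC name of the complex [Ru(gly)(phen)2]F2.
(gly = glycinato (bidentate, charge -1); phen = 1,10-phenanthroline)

The 2 fluoride counter-ions carry a total charge of -2, so each complex ion is 2+.
Ligand charges: 1×glycinato (-1 each), 2×1,10-phenanthroline (neutral); total -1. So Ru + (-1) = 2+, giving Ru = +3.
Ligands are named alphabetically: glycinato before phenanthroline.

(glycinato)bis(1,10-phenanthroline)ruthenium(III) fluoride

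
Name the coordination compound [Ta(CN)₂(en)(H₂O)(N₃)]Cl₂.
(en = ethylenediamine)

aquaazidodicyano(ethylenediamine)tantalum(V) chloride

The 2 chloride counter-ions carry a total charge of -2, so each complex ion is 2+.
Ligand charges: 2×cyano (-1 each), 1×ethylenediamine (neutral), 1×aqua (neutral), 1×azido (-1 each); total -3. So Ta + (-3) = 2+, giving Ta = +5.
Ligands are named alphabetically: aqua before azido before cyano before ethylenediamine.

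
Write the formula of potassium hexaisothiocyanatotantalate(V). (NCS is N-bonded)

Ligands: 6 isothiocyanato (NCS, -1). Ligand charge sum = -6.
Charge balance with potassium (+1) requires 1 complex ion per 1 potassium.

K[Ta(NCS)6]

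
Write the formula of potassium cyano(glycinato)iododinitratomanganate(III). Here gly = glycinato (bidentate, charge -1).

K2[Mn(CN)(gly)I(NO3)2]

Ligands: 1 cyano (CN, -1), 2 nitrato (NO3, -1), 1 iodo (I, -1), 1 glycinato (gly, -1). Ligand charge sum = -5.
Charge balance with potassium (+1) requires 1 complex ion per 2 potassium.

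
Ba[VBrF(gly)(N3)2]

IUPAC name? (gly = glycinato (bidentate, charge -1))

The 1 barium counter-ion carries a total charge of +2, so each complex ion is 2−.
Ligand charges: 1×bromo (-1 each), 2×azido (-1 each), 1×glycinato (-1 each), 1×fluoro (-1 each); total -5. So V + (-5) = 2−, giving V = +3.
Ligands are named alphabetically: azido before bromo before fluoro before glycinato.
The complex ion is anionic, so vanadium takes the -ate form vanadate(III).

barium diazidobromofluoro(glycinato)vanadate(III)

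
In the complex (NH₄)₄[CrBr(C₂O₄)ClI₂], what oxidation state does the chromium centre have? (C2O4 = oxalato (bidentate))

4 ammonium outside the brackets (+1 each) → the complex ion is 4−.
Ligand charges: 1×C2O4 = -2; 1×Cl = -1; 2×I = -2; 1×Br = -1; sum -6.
Cr + (-6) = 4− ⇒ Cr is +2.

+2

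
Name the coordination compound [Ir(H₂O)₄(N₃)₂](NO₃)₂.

tetraaquadiazidoiridium(IV) nitrate

The 2 nitrate counter-ions carry a total charge of -2, so each complex ion is 2+.
Ligand charges: 2×azido (-1 each), 4×aqua (neutral); total -2. So Ir + (-2) = 2+, giving Ir = +4.
Ligands are named alphabetically: aqua before azido.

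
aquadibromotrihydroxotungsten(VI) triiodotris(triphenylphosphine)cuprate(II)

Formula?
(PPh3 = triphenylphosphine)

[WBr2(H2O)(OH)3][CuI3(PPh3)3]

Cation [W…]: ligand charges -5, W(VI) ⇒ ion charge 1+.
Anion [Cu…]: ligand charges -3, Cu(II) ⇒ ion charge 1−.
One 1+ cation balances one 1− anion.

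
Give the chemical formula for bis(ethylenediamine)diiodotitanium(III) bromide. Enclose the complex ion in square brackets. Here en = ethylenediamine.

[Ti(en)2I2]Br

Ligands: 2 iodo (I, -1), 2 ethylenediamine (en, neutral). Ligand charge sum = -2.
With Ti in oxidation state +3, the complex ion is [Ti...]^1+.
Charge balance with bromide (-1) requires 1 complex ion per 1 bromide.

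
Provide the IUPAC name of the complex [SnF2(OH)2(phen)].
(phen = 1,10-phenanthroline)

There is no counter-ion, so the complex is neutral overall.
Ligand charges: 1×1,10-phenanthroline (neutral), 2×hydroxo (-1 each), 2×fluoro (-1 each); total -4. So Sn + (-4) = 0, giving Sn = +4.
Ligands are named alphabetically: fluoro before hydroxo before phenanthroline.

difluorodihydroxo(1,10-phenanthroline)tin(IV)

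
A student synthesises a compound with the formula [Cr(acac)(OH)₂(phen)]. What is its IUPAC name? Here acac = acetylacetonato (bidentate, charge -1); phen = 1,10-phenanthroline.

(acetylacetonato)dihydroxo(1,10-phenanthroline)chromium(III)

There is no counter-ion, so the complex is neutral overall.
Ligand charges: 1×acetylacetonato (-1 each), 1×1,10-phenanthroline (neutral), 2×hydroxo (-1 each); total -3. So Cr + (-3) = 0, giving Cr = +3.
Ligands are named alphabetically: acetylacetonato before hydroxo before phenanthroline.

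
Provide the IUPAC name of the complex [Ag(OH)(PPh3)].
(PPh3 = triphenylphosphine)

hydroxo(triphenylphosphine)silver(I)

There is no counter-ion, so the complex is neutral overall.
Ligand charges: 1×triphenylphosphine (neutral), 1×hydroxo (-1 each); total -1. So Ag + (-1) = 0, giving Ag = +1.
Ligands are named alphabetically: hydroxo before triphenylphosphine.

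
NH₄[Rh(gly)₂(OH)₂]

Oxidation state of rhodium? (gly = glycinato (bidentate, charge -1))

1 ammonium outside the brackets (+1 each) → the complex ion is 1−.
Ligand charges: 2×OH = -2; 2×gly = -2; sum -4.
Rh + (-4) = 1− ⇒ Rh is +3.

+3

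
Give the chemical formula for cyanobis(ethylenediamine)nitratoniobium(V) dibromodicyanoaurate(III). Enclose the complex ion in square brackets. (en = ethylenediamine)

Cation [Nb…]: ligand charges -2, Nb(V) ⇒ ion charge 3+.
Anion [Au…]: ligand charges -4, Au(III) ⇒ ion charge 1−.

[Nb(CN)(en)2(NO3)][AuBr2(CN)2]3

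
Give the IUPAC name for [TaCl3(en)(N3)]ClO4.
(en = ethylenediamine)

azidotrichloro(ethylenediamine)tantalum(V) perchlorate

The 1 perchlorate counter-ion carries a total charge of -1, so each complex ion is 1+.
Ligand charges: 1×ethylenediamine (neutral), 1×azido (-1 each), 3×chloro (-1 each); total -4. So Ta + (-4) = 1+, giving Ta = +5.
Ligands are named alphabetically: azido before chloro before ethylenediamine.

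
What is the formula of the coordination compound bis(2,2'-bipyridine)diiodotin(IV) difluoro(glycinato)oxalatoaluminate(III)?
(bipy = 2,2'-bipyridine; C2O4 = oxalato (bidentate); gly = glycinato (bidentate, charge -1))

Cation [Sn…]: ligand charges -2, Sn(IV) ⇒ ion charge 2+.
Anion [Al…]: ligand charges -5, Al(III) ⇒ ion charge 2−.
One 2+ cation balances one 2− anion.

[Sn(bipy)2I2][Al(C2O4)F2(gly)]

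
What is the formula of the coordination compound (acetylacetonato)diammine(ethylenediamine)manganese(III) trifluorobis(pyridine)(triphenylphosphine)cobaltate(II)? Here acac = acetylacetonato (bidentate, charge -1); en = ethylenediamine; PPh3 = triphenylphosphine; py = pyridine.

[Mn(acac)(en)(NH3)2][CoF3(PPh3)(py)2]2

Cation [Mn…]: ligand charges -1, Mn(III) ⇒ ion charge 2+.
Anion [Co…]: ligand charges -3, Co(II) ⇒ ion charge 1−.
One 2+ cation requires 2 of the 1− anion.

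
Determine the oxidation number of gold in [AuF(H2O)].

+1

No counter-ion: the bracketed complex is neutral.
Ligand charges: 1×F = -1; 1×H2O neutral; sum -1.
Au + (-1) = 0 ⇒ Au is +1.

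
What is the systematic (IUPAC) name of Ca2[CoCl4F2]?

calcium tetrachlorodifluorocobaltate(II)

The 2 calcium counter-ions carry a total charge of +4, so each complex ion is 4−.
Ligand charges: 4×chloro (-1 each), 2×fluoro (-1 each); total -6. So Co + (-6) = 4−, giving Co = +2.
Ligands are named alphabetically: chloro before fluoro.
The complex ion is anionic, so cobalt takes the -ate form cobaltate(II).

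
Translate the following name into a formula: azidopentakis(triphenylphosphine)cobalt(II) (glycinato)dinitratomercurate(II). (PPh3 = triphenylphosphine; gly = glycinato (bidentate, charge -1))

Cation [Co…]: ligand charges -1, Co(II) ⇒ ion charge 1+.
Anion [Hg…]: ligand charges -3, Hg(II) ⇒ ion charge 1−.
One 1+ cation balances one 1− anion.

[Co(N3)(PPh3)5][Hg(gly)(NO3)2]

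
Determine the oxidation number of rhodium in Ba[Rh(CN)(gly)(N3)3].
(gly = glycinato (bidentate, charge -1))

1 barium outside the brackets (+2 each) → the complex ion is 2−.
Ligand charges: 1×CN = -1; 1×gly = -1; 3×N3 = -3; sum -5.
Rh + (-5) = 2− ⇒ Rh is +3.

+3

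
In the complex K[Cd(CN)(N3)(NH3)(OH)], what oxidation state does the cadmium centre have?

1 potassium outside the brackets (+1 each) → the complex ion is 1−.
Ligand charges: 1×NH3 neutral; 1×OH = -1; 1×CN = -1; 1×N3 = -1; sum -3.
Cd + (-3) = 1− ⇒ Cd is +2.

+2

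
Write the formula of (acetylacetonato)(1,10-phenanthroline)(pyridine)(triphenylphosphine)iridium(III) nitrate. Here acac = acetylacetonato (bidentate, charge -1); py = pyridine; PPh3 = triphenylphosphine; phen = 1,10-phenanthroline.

[Ir(acac)(phen)(PPh3)(py)](NO3)2

Ligands: 1 acetylacetonato (acac, -1), 1 pyridine (py, neutral), 1 triphenylphosphine (PPh3, neutral), 1 1,10-phenanthroline (phen, neutral). Ligand charge sum = -1.
With Ir in oxidation state +3, the complex ion is [Ir...]^2+.
Charge balance with nitrate (-1) requires 1 complex ion per 2 nitrate.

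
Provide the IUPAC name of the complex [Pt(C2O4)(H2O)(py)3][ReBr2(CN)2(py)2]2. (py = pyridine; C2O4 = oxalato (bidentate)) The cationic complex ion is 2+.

Both ions are complex: the cation is named first with the plain metal name, the anion second with the -ate form; each ion's ligands are alphabetised independently.
The complex cation is given as 2+; its ligand charges sum to -2, so Pt = +4.
With 2 anions per cation, each anion must be 2/2 = 1−.
Anion: ligand charges sum to -4; for the ion to be 1−, Re = +3.

aquaoxalatotris(pyridine)platinum(IV) dibromodicyanobis(pyridine)rhenate(III)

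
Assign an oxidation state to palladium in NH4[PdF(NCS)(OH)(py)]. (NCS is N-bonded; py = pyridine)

+2

1 ammonium outside the brackets (+1 each) → the complex ion is 1−.
Ligand charges: 1×NCS = -1; 1×py neutral; 1×OH = -1; 1×F = -1; sum -3.
Pd + (-3) = 1− ⇒ Pd is +2.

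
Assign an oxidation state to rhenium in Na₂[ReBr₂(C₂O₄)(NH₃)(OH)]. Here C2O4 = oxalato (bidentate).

2 sodium outside the brackets (+1 each) → the complex ion is 2−.
Ligand charges: 1×NH3 neutral; 1×C2O4 = -2; 1×OH = -1; 2×Br = -2; sum -5.
Re + (-5) = 2− ⇒ Re is +3.

+3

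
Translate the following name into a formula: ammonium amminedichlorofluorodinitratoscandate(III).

Ligands: 2 nitrato (NO3, -1), 1 ammine (NH3, neutral), 1 fluoro (F, -1), 2 chloro (Cl, -1). Ligand charge sum = -5.
With Sc in oxidation state +3, the complex ion is [Sc...]^2−.
Charge balance with ammonium (+1) requires 1 complex ion per 2 ammonium.

(NH4)2[ScCl2F(NH3)(NO3)2]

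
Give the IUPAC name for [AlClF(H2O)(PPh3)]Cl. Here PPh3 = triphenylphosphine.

aquachlorofluoro(triphenylphosphine)aluminium(III) chloride

The 1 chloride counter-ion carries a total charge of -1, so each complex ion is 1+.
Ligand charges: 1×triphenylphosphine (neutral), 1×aqua (neutral), 1×chloro (-1 each), 1×fluoro (-1 each); total -2. So Al + (-2) = 1+, giving Al = +3.
Ligands are named alphabetically: aqua before chloro before fluoro before triphenylphosphine.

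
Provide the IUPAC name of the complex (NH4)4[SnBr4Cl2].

The 4 ammonium counter-ions carry a total charge of +4, so each complex ion is 4−.
Ligand charges: 2×chloro (-1 each), 4×bromo (-1 each); total -6. So Sn + (-6) = 4−, giving Sn = +2.
Ligands are named alphabetically: bromo before chloro.
The complex ion is anionic, so tin takes the -ate form stannate(II).

ammonium tetrabromodichlorostannate(II)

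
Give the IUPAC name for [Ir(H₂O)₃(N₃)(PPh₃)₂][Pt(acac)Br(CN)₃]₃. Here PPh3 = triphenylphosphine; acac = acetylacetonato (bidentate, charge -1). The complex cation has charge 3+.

The complex cation is given as 3+; its ligand charges sum to -1, so Ir = +4.
With 3 anions per cation, each anion must be 3/3 = 1−.
Anion: ligand charges sum to -5; for the ion to be 1−, Pt = +4.

triaquaazidobis(triphenylphosphine)iridium(IV) (acetylacetonato)bromotricyanoplatinate(IV)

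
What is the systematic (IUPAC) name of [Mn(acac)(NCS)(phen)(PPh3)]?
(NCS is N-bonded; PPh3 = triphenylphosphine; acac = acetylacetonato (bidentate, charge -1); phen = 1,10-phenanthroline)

(acetylacetonato)isothiocyanato(1,10-phenanthroline)(triphenylphosphine)manganese(II)

There is no counter-ion, so the complex is neutral overall.
Ligand charges: 1×isothiocyanato (-1 each), 1×triphenylphosphine (neutral), 1×acetylacetonato (-1 each), 1×1,10-phenanthroline (neutral); total -2. So Mn + (-2) = 0, giving Mn = +2.
Ligands are named alphabetically: acetylacetonato before isothiocyanato before phenanthroline before triphenylphosphine.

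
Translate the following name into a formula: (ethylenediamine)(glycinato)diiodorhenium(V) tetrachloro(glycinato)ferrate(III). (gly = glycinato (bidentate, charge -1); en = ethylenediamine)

[Re(en)(gly)I2][FeCl4(gly)]

Cation [Re…]: ligand charges -3, Re(V) ⇒ ion charge 2+.
Anion [Fe…]: ligand charges -5, Fe(III) ⇒ ion charge 2−.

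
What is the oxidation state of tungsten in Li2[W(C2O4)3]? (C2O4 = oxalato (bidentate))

+4

2 lithium outside the brackets (+1 each) → the complex ion is 2−.
Ligand charges: 3×C2O4 = -6; sum -6.
W + (-6) = 2− ⇒ W is +4.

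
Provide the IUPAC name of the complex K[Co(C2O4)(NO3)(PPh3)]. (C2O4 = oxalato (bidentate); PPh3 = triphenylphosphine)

The 1 potassium counter-ion carries a total charge of +1, so each complex ion is 1−.
Ligand charges: 1×nitrato (-1 each), 1×oxalato (-2 each), 1×triphenylphosphine (neutral); total -3. So Co + (-3) = 1−, giving Co = +2.
Ligands are named alphabetically: nitrato before oxalato before triphenylphosphine.
The complex ion is anionic, so cobalt takes the -ate form cobaltate(II).

potassium nitratooxalato(triphenylphosphine)cobaltate(II)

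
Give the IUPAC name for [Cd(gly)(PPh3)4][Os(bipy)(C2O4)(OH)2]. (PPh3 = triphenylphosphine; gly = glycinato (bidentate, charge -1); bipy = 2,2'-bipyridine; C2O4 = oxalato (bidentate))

Cadmium is always +2 in its complexes; the cation's ligand charges sum to -1, so the complex cation is 1+.
A 1:1 salt means the anion carries the equal and opposite charge, 1−.
Anion: ligand charges sum to -4; for the ion to be 1−, Os = +3.

(glycinato)tetrakis(triphenylphosphine)cadmium(II) (2,2'-bipyridine)dihydroxooxalatoosmate(III)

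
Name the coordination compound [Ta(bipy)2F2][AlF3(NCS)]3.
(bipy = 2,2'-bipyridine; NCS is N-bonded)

Both ions are complex: the cation is named first with the plain metal name, the anion second with the -ate form; each ion's ligands are alphabetised independently.
Aluminium is always +3 in its complexes; the anion's ligand charges sum to -4, so the complex anion is 1−.
With 3 anions per cation, the cation must be 3×1 = 3+.
Cation: ligand charges sum to -2; for the ion to be 3+, Ta = +5.

bis(2,2'-bipyridine)difluorotantalum(V) trifluoroisothiocyanatoaluminate(III)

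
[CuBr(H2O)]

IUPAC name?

aquabromocopper(I)

There is no counter-ion, so the complex is neutral overall.
Ligand charges: 1×bromo (-1 each), 1×aqua (neutral); total -1. So Cu + (-1) = 0, giving Cu = +1.
Ligands are named alphabetically: aqua before bromo.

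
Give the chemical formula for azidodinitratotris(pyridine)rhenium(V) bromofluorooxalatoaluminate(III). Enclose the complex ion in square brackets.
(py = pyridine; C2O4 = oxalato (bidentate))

Cation [Re…]: ligand charges -3, Re(V) ⇒ ion charge 2+.
Anion [Al…]: ligand charges -4, Al(III) ⇒ ion charge 1−.

[Re(N3)(NO3)2(py)3][AlBr(C2O4)F]2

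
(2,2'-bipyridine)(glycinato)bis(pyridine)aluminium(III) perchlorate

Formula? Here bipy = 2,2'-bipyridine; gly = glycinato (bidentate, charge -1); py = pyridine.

Ligands: 1 2,2'-bipyridine (bipy, neutral), 1 glycinato (gly, -1), 2 pyridine (py, neutral). Ligand charge sum = -1.
With Al in oxidation state +3, the complex ion is [Al...]^2+.
Charge balance with perchlorate (-1) requires 1 complex ion per 2 perchlorate.

[Al(bipy)(gly)(py)2](ClO4)2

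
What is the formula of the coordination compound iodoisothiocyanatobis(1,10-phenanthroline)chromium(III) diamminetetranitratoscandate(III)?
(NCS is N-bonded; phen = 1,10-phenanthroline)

[CrI(NCS)(phen)2][Sc(NH3)2(NO3)4]

Cation [Cr…]: ligand charges -2, Cr(III) ⇒ ion charge 1+.
Anion [Sc…]: ligand charges -4, Sc(III) ⇒ ion charge 1−.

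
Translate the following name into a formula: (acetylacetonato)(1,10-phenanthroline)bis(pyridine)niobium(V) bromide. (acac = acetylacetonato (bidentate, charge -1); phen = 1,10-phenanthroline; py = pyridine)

[Nb(acac)(phen)(py)2]Br4

Ligands: 1 acetylacetonato (acac, -1), 1 1,10-phenanthroline (phen, neutral), 2 pyridine (py, neutral). Ligand charge sum = -1.
With Nb in oxidation state +5, the complex ion is [Nb...]^4+.
Charge balance with bromide (-1) requires 1 complex ion per 4 bromide.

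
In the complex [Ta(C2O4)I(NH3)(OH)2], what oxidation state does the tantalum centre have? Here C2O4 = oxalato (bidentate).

No counter-ion: the bracketed complex is neutral.
Ligand charges: 2×OH = -2; 1×NH3 neutral; 1×I = -1; 1×C2O4 = -2; sum -5.
Ta + (-5) = 0 ⇒ Ta is +5.

+5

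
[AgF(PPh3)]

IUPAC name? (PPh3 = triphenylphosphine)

fluoro(triphenylphosphine)silver(I)

There is no counter-ion, so the complex is neutral overall.
Ligand charges: 1×triphenylphosphine (neutral), 1×fluoro (-1 each); total -1. So Ag + (-1) = 0, giving Ag = +1.
Ligands are named alphabetically: fluoro before triphenylphosphine.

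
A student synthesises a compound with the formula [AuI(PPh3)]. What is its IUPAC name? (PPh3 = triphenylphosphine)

iodo(triphenylphosphine)gold(I)

There is no counter-ion, so the complex is neutral overall.
Ligand charges: 1×triphenylphosphine (neutral), 1×iodo (-1 each); total -1. So Au + (-1) = 0, giving Au = +1.
Ligands are named alphabetically: iodo before triphenylphosphine.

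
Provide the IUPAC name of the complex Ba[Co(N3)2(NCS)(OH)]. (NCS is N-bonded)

The 1 barium counter-ion carries a total charge of +2, so each complex ion is 2−.
Ligand charges: 2×azido (-1 each), 1×isothiocyanato (-1 each), 1×hydroxo (-1 each); total -4. So Co + (-4) = 2−, giving Co = +2.
The complex ion is anionic, so cobalt takes the -ate form cobaltate(II).

barium diazidohydroxoisothiocyanatocobaltate(II)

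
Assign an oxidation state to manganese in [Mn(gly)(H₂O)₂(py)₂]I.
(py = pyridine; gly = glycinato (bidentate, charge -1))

1 iodide outside the brackets (-1 each) → the complex ion is 1+.
Ligand charges: 2×H2O neutral; 2×py neutral; 1×gly = -1; sum -1.
Mn + (-1) = 1+ ⇒ Mn is +2.

+2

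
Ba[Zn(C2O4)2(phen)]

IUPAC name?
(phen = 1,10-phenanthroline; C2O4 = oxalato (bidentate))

barium dioxalato(1,10-phenanthroline)zincate(II)

The 1 barium counter-ion carries a total charge of +2, so each complex ion is 2−.
Ligand charges: 1×1,10-phenanthroline (neutral), 2×oxalato (-2 each); total -4. So Zn + (-4) = 2−, giving Zn = +2.
Ligands are named alphabetically: oxalato before phenanthroline.
The complex ion is anionic, so zinc takes the -ate form zincate(II).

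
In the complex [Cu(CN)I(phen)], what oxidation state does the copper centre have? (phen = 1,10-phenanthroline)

+2

No counter-ion: the bracketed complex is neutral.
Ligand charges: 1×CN = -1; 1×I = -1; 1×phen neutral; sum -2.
Cu + (-2) = 0 ⇒ Cu is +2.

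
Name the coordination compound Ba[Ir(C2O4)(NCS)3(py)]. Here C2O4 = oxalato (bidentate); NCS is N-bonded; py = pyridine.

The 1 barium counter-ion carries a total charge of +2, so each complex ion is 2−.
Ligand charges: 1×oxalato (-2 each), 3×isothiocyanato (-1 each), 1×pyridine (neutral); total -5. So Ir + (-5) = 2−, giving Ir = +3.
Ligands are named alphabetically: isothiocyanato before oxalato before pyridine.
The complex ion is anionic, so iridium takes the -ate form iridate(III).

barium triisothiocyanatooxalato(pyridine)iridate(III)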